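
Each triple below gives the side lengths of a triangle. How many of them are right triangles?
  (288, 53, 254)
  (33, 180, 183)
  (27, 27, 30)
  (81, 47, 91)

1

(288,53,254): 53²+254² = 67325 < 82944 = 288² → obtuse
(33,180,183): 33²+180² = 33489 = 183² → right
(27,27,30): 27²+27² = 1458 > 900 = 30² → acute
(81,47,91): 47²+81² = 8770 > 8281 = 91² → acute
1 of the 4 is right.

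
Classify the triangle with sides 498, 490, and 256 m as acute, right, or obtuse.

acute

Compare the square of the longest side to the sum of squares of the other two: 256² + 490² = 305636 > 248004 = 498².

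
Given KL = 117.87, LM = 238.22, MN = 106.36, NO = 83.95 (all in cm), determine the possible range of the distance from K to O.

The maximum is all hops collinear in one direction: 117.87 + 238.22 + 106.36 + 83.95 = 546.40.
The longest hop is 238.22; the others sum to 308.18. Since 238.22 ≤ 308.18, the path can fold back on itself completely, so the minimum distance is 0.

0 ≤ KO ≤ 546.40 cm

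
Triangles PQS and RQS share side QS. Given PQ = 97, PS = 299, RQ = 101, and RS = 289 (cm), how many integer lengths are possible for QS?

From triangle PQS: 202 < QS < 396.
From triangle RQS: 188 < QS < 390.
Intersection: 202 < QS < 390, so integers 203 through 389: 187 values.

187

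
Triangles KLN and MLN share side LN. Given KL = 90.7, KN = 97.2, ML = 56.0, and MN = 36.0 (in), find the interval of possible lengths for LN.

20.0 < LN < 92.0

From triangle KLN: |90.7 − 97.2| < LN < 90.7 + 97.2, i.e. 6.5 < LN < 187.9.
From triangle MLN: 20.0 < LN < 92.0.
Both must hold, so LN lies in the intersection.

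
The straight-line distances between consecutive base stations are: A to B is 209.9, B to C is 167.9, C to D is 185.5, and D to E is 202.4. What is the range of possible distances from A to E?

0 ≤ AE ≤ 765.7

The maximum is all hops collinear in one direction: 209.9 + 167.9 + 185.5 + 202.4 = 765.7.
The longest hop is 209.9; the others sum to 555.8. Since 209.9 ≤ 555.8, the path can fold back on itself completely, so the minimum distance is 0.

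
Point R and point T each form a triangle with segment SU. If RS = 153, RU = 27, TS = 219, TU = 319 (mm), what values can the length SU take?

126 < SU < 180

From triangle RSU: |153 − 27| < SU < 153 + 27, i.e. 126 < SU < 180.
From triangle TSU: 100 < SU < 538.
Both must hold, so SU lies in the intersection.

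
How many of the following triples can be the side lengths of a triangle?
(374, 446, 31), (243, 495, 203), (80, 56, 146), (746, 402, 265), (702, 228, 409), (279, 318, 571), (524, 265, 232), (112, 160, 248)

2

(31,374,446): 31+374 ≤ 446 → not valid
(203,243,495): 203+243 ≤ 495 → not valid
(56,80,146): 56+80 ≤ 146 → not valid
(265,402,746): 265+402 ≤ 746 → not valid
(228,409,702): 228+409 ≤ 702 → not valid
(279,318,571): 279+318 > 571 → valid
(232,265,524): 232+265 ≤ 524 → not valid
(112,160,248): 112+160 > 248 → valid
2 of the 8 triples form a triangle.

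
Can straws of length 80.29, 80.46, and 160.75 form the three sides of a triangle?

No

The two shorter sides sum to 160.75, exactly equal to the longest side 160.75.
That gives only a degenerate (flat) triangle — the inequality must be strict.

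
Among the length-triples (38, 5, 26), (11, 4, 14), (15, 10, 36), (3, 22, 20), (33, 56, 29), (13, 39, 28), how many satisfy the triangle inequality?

4

(5,26,38): 5+26 ≤ 38 → not valid
(4,11,14): 4+11 > 14 → valid
(10,15,36): 10+15 ≤ 36 → not valid
(3,20,22): 3+20 > 22 → valid
(29,33,56): 29+33 > 56 → valid
(13,28,39): 13+28 > 39 → valid
4 of the 6 triples form a triangle.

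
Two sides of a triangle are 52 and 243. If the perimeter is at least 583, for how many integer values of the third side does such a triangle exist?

7

Triangle inequality: 191 < x < 295. Perimeter ≥ 583 gives x ≥ 583 − 52 − 243 = 288.
So 288 ≤ x < 295; integers 288 through 294: 7 values.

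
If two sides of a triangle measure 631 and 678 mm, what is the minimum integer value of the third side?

The third side must be strictly greater than |631 − 678| = 47.
The smallest integer above 47 is 48.

48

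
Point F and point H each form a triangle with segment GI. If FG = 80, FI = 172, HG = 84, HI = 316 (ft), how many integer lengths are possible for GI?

19

From triangle FGI: 92 < GI < 252.
From triangle HGI: 232 < GI < 400.
Intersection: 232 < GI < 252, so integers 233 through 251: 19 values.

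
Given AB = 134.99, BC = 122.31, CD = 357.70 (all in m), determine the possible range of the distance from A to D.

100.40 ≤ AD ≤ 615.00 m

The maximum is all hops collinear in one direction: 134.99 + 122.31 + 357.70 = 615.00.
The longest hop is 357.70; the others sum to 257.30. Folding the others back against it leaves at least 357.70 − 257.30 = 100.40.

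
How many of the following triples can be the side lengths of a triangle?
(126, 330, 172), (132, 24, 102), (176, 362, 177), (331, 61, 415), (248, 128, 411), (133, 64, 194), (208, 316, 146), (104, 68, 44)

3

(126,172,330): 126+172 ≤ 330 → not valid
(24,102,132): 24+102 ≤ 132 → not valid
(176,177,362): 176+177 ≤ 362 → not valid
(61,331,415): 61+331 ≤ 415 → not valid
(128,248,411): 128+248 ≤ 411 → not valid
(64,133,194): 64+133 > 194 → valid
(146,208,316): 146+208 > 316 → valid
(44,68,104): 44+68 > 104 → valid
3 of the 8 triples form a triangle.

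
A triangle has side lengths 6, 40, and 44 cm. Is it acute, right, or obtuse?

obtuse

Compare the square of the longest side to the sum of squares of the other two: 6² + 40² = 1636 < 1936 = 44².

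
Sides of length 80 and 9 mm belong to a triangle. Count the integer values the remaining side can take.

17

The third side lies in the open interval (71, 89).
Integers from 72 to 88 inclusive: 88 − 72 + 1 = 17.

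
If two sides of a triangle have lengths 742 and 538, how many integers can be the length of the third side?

1075

The third side lies in the open interval (204, 1280).
Integers from 205 to 1279 inclusive: 1279 − 205 + 1 = 1075.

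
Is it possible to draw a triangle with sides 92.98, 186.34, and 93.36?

No

The two shorter sides sum to 186.34, exactly equal to the longest side 186.34.
That gives only a degenerate (flat) triangle — the inequality must be strict.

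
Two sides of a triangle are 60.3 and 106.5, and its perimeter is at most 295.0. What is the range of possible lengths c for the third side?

Triangle inequality alone gives 46.2 < c < 166.8.
The perimeter condition gives c ≤ 295.0 − 60.3 − 106.5 = 128.2.
Intersecting the two: 46.2 < c ≤ 128.2.

46.2 < c ≤ 128.2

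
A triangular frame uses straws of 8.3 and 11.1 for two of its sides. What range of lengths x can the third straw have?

By the triangle inequality, x must be less than 8.3 + 11.1 = 19.4 and greater than |8.3 − 11.1| = 2.8.

2.8 < x < 19.4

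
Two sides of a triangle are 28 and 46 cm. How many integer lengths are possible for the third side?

55

The third side lies in the open interval (18, 74).
Integers from 19 to 73 inclusive: 73 − 19 + 1 = 55.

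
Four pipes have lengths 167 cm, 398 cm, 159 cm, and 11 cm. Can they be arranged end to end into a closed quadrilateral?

For a quadrilateral, each side must be shorter than the sum of the others.
Here the longest side is 398, but the remaining 3 sides sum to only 337.

No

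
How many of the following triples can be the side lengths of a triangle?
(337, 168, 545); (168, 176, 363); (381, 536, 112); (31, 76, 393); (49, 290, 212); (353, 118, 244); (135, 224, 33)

(168,337,545): 168+337 ≤ 545 → not valid
(168,176,363): 168+176 ≤ 363 → not valid
(112,381,536): 112+381 ≤ 536 → not valid
(31,76,393): 31+76 ≤ 393 → not valid
(49,212,290): 49+212 ≤ 290 → not valid
(118,244,353): 118+244 > 353 → valid
(33,135,224): 33+135 ≤ 224 → not valid
1 of the 7 triples forms a triangle.

1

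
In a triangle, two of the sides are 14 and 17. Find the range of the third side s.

3 < s < 31

By the triangle inequality, s must be less than 14 + 17 = 31 and greater than |14 − 17| = 3.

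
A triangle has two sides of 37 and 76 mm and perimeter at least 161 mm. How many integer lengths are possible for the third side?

65

Triangle inequality: 39 < x < 113. Perimeter ≥ 161 gives x ≥ 161 − 37 − 76 = 48.
So 48 ≤ x < 113; integers 48 through 112: 65 values.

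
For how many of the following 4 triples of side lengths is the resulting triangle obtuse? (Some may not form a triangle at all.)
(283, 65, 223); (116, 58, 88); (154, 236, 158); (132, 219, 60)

3

(283,65,223): 65²+223² = 53954 < 80089 = 283² → obtuse
(116,58,88): 58²+88² = 11108 < 13456 = 116² → obtuse
(154,236,158): 154²+158² = 48680 < 55696 = 236² → obtuse
(132,219,60): 60+132 ≤ 219, not a triangle
3 of the 4 are obtuse.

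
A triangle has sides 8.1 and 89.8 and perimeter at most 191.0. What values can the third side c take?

81.7 < c ≤ 93.1

Triangle inequality alone gives 81.7 < c < 97.9.
The perimeter condition gives c ≤ 191.0 − 8.1 − 89.8 = 93.1.
Intersecting the two: 81.7 < c ≤ 93.1.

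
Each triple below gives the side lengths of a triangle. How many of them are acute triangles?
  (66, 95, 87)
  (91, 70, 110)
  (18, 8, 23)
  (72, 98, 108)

(66,95,87): 66²+87² = 11925 > 9025 = 95² → acute
(91,70,110): 70²+91² = 13181 > 12100 = 110² → acute
(18,8,23): 8²+18² = 388 < 529 = 23² → obtuse
(72,98,108): 72²+98² = 14788 > 11664 = 108² → acute
3 of the 4 are acute.

3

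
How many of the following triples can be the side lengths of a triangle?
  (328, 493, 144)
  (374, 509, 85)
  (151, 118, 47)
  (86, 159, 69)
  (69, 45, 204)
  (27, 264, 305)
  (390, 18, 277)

(144,328,493): 144+328 ≤ 493 → not valid
(85,374,509): 85+374 ≤ 509 → not valid
(47,118,151): 47+118 > 151 → valid
(69,86,159): 69+86 ≤ 159 → not valid
(45,69,204): 45+69 ≤ 204 → not valid
(27,264,305): 27+264 ≤ 305 → not valid
(18,277,390): 18+277 ≤ 390 → not valid
1 of the 7 triples forms a triangle.

1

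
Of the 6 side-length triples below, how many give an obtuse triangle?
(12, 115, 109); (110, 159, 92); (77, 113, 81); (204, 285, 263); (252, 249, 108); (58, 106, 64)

4

(12,115,109): 12²+109² = 12025 < 13225 = 115² → obtuse
(110,159,92): 92²+110² = 20564 < 25281 = 159² → obtuse
(77,113,81): 77²+81² = 12490 < 12769 = 113² → obtuse
(204,285,263): 204²+263² = 110785 > 81225 = 285² → acute
(252,249,108): 108²+249² = 73665 > 63504 = 252² → acute
(58,106,64): 58²+64² = 7460 < 11236 = 106² → obtuse
4 of the 6 are obtuse.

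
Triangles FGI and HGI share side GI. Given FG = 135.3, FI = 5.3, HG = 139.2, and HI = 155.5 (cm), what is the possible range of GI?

130.0 < GI < 140.6

From triangle FGI: |135.3 − 5.3| < GI < 135.3 + 5.3, i.e. 130.0 < GI < 140.6.
From triangle HGI: 16.3 < GI < 294.7.
Both must hold, so GI lies in the intersection.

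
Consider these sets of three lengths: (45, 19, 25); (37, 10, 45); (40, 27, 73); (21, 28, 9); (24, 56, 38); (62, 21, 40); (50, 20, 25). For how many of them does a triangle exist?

(19,25,45): 19+25 ≤ 45 → not valid
(10,37,45): 10+37 > 45 → valid
(27,40,73): 27+40 ≤ 73 → not valid
(9,21,28): 9+21 > 28 → valid
(24,38,56): 24+38 > 56 → valid
(21,40,62): 21+40 ≤ 62 → not valid
(20,25,50): 20+25 ≤ 50 → not valid
3 of the 7 triples form a triangle.

3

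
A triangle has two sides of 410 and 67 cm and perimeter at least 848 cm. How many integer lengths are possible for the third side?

Triangle inequality: 343 < x < 477. Perimeter ≥ 848 gives x ≥ 848 − 410 − 67 = 371.
So 371 ≤ x < 477; integers 371 through 476: 106 values.

106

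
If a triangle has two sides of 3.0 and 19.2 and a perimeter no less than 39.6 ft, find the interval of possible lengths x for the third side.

17.4 ≤ x < 22.2 ft

Triangle inequality alone gives 16.2 < x < 22.2.
The perimeter condition gives x ≥ 39.6 − 3.0 − 19.2 = 17.4.
Intersecting the two: 17.4 ≤ x < 22.2.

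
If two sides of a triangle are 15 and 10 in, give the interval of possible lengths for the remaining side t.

By the triangle inequality, t must be less than 15 + 10 = 25 and greater than |15 − 10| = 5.

5 < t < 25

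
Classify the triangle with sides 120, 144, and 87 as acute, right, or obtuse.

Compare the square of the longest side to the sum of squares of the other two: 87² + 120² = 21969 > 20736 = 144².

acute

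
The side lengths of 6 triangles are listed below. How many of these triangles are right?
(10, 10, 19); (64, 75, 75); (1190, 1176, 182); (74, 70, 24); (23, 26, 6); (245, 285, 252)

(10,10,19): 10²+10² = 200 < 361 = 19² → obtuse
(64,75,75): 64²+75² = 9721 > 5625 = 75² → acute
(1190,1176,182): 182²+1176² = 1416100 = 1190² → right
(74,70,24): 24²+70² = 5476 = 74² → right
(23,26,6): 6²+23² = 565 < 676 = 26² → obtuse
(245,285,252): 245²+252² = 123529 > 81225 = 285² → acute
2 of the 6 are right.

2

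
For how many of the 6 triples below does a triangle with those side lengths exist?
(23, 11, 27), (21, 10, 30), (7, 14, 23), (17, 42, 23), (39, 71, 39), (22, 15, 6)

3

(11,23,27): 11+23 > 27 → valid
(10,21,30): 10+21 > 30 → valid
(7,14,23): 7+14 ≤ 23 → not valid
(17,23,42): 17+23 ≤ 42 → not valid
(39,39,71): 39+39 > 71 → valid
(6,15,22): 6+15 ≤ 22 → not valid
3 of the 6 triples form a triangle.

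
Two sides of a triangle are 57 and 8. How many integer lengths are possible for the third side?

15

The third side lies in the open interval (49, 65).
Integers from 50 to 64 inclusive: 64 − 50 + 1 = 15.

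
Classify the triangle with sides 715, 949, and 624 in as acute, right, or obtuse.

Compare the square of the longest side to the sum of squares of the other two: 624² + 715² = 900601 = 949².

right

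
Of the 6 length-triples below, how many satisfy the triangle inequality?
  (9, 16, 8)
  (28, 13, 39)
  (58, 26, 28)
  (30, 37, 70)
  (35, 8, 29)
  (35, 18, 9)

3

(8,9,16): 8+9 > 16 → valid
(13,28,39): 13+28 > 39 → valid
(26,28,58): 26+28 ≤ 58 → not valid
(30,37,70): 30+37 ≤ 70 → not valid
(8,29,35): 8+29 > 35 → valid
(9,18,35): 9+18 ≤ 35 → not valid
3 of the 6 triples form a triangle.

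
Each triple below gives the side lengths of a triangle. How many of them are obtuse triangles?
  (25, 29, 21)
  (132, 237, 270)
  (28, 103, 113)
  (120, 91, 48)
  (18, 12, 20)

(25,29,21): 21²+25² = 1066 > 841 = 29² → acute
(132,237,270): 132²+237² = 73593 > 72900 = 270² → acute
(28,103,113): 28²+103² = 11393 < 12769 = 113² → obtuse
(120,91,48): 48²+91² = 10585 < 14400 = 120² → obtuse
(18,12,20): 12²+18² = 468 > 400 = 20² → acute
2 of the 5 are obtuse.

2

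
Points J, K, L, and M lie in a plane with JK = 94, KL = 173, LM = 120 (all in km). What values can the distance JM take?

The maximum is all hops collinear in one direction: 94 + 173 + 120 = 387.
The longest hop is 173; the others sum to 214. Since 173 ≤ 214, the path can fold back on itself completely, so the minimum distance is 0.

0 ≤ JM ≤ 387 km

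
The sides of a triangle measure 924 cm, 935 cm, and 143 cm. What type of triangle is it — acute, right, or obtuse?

Compare the square of the longest side to the sum of squares of the other two: 143² + 924² = 874225 = 935².

right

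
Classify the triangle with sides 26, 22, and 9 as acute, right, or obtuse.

obtuse

Compare the square of the longest side to the sum of squares of the other two: 9² + 22² = 565 < 676 = 26².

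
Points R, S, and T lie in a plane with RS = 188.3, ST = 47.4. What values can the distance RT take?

140.9 ≤ RT ≤ 235.7

By the triangle inequality, |188.3 − 47.4| ≤ RT ≤ 188.3 + 47.4.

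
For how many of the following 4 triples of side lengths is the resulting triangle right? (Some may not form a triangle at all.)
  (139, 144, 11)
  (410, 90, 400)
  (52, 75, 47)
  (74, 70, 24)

(139,144,11): 11²+139² = 19442 < 20736 = 144² → obtuse
(410,90,400): 90²+400² = 168100 = 410² → right
(52,75,47): 47²+52² = 4913 < 5625 = 75² → obtuse
(74,70,24): 24²+70² = 5476 = 74² → right
2 of the 4 are right.

2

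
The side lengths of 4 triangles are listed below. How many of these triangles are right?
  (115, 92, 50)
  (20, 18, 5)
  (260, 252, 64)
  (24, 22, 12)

1

(115,92,50): 50²+92² = 10964 < 13225 = 115² → obtuse
(20,18,5): 5²+18² = 349 < 400 = 20² → obtuse
(260,252,64): 64²+252² = 67600 = 260² → right
(24,22,12): 12²+22² = 628 > 576 = 24² → acute
1 of the 4 is right.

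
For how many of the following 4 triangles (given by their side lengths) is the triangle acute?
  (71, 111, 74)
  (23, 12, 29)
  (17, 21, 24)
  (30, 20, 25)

(71,111,74): 71²+74² = 10517 < 12321 = 111² → obtuse
(23,12,29): 12²+23² = 673 < 841 = 29² → obtuse
(17,21,24): 17²+21² = 730 > 576 = 24² → acute
(30,20,25): 20²+25² = 1025 > 900 = 30² → acute
2 of the 4 are acute.

2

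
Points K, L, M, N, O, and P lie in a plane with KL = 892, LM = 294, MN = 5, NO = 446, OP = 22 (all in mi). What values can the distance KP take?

125 ≤ KP ≤ 1659 mi

The maximum is all hops collinear in one direction: 892 + 294 + 5 + 446 + 22 = 1659.
The longest hop is 892; the others sum to 767. Folding the others back against it leaves at least 892 − 767 = 125.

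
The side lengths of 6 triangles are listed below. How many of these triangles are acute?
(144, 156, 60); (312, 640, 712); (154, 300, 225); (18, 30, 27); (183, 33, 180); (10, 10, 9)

2

(144,156,60): 60²+144² = 24336 = 156² → right
(312,640,712): 312²+640² = 506944 = 712² → right
(154,300,225): 154²+225² = 74341 < 90000 = 300² → obtuse
(18,30,27): 18²+27² = 1053 > 900 = 30² → acute
(183,33,180): 33²+180² = 33489 = 183² → right
(10,10,9): 9²+10² = 181 > 100 = 10² → acute
2 of the 6 are acute.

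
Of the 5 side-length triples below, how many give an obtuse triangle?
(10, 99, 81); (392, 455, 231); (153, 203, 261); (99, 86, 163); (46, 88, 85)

(10,99,81): 10+81 ≤ 99, not a triangle
(392,455,231): 231²+392² = 207025 = 455² → right
(153,203,261): 153²+203² = 64618 < 68121 = 261² → obtuse
(99,86,163): 86²+99² = 17197 < 26569 = 163² → obtuse
(46,88,85): 46²+85² = 9341 > 7744 = 88² → acute
2 of the 5 are obtuse.

2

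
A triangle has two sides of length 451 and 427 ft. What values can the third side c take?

By the triangle inequality, c must be less than 451 + 427 = 878 and greater than |451 − 427| = 24.

24 < c < 878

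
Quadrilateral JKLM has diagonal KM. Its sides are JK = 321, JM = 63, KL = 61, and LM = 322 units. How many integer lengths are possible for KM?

From triangle JKM: 258 < KM < 384.
From triangle LKM: 261 < KM < 383.
Intersection: 261 < KM < 383, so integers 262 through 382: 121 values.

121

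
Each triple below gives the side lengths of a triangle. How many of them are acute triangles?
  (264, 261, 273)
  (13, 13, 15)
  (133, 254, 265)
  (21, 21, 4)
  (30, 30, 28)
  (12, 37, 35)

(264,261,273): 261²+264² = 137817 > 74529 = 273² → acute
(13,13,15): 13²+13² = 338 > 225 = 15² → acute
(133,254,265): 133²+254² = 82205 > 70225 = 265² → acute
(21,21,4): 4²+21² = 457 > 441 = 21² → acute
(30,30,28): 28²+30² = 1684 > 900 = 30² → acute
(12,37,35): 12²+35² = 1369 = 37² → right
5 of the 6 are acute.

5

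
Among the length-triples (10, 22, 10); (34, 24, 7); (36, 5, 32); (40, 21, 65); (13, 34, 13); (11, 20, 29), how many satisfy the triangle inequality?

2

(10,10,22): 10+10 ≤ 22 → not valid
(7,24,34): 7+24 ≤ 34 → not valid
(5,32,36): 5+32 > 36 → valid
(21,40,65): 21+40 ≤ 65 → not valid
(13,13,34): 13+13 ≤ 34 → not valid
(11,20,29): 11+20 > 29 → valid
2 of the 6 triples form a triangle.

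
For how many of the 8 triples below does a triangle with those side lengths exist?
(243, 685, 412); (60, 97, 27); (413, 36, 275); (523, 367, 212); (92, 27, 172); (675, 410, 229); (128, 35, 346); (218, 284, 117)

(243,412,685): 243+412 ≤ 685 → not valid
(27,60,97): 27+60 ≤ 97 → not valid
(36,275,413): 36+275 ≤ 413 → not valid
(212,367,523): 212+367 > 523 → valid
(27,92,172): 27+92 ≤ 172 → not valid
(229,410,675): 229+410 ≤ 675 → not valid
(35,128,346): 35+128 ≤ 346 → not valid
(117,218,284): 117+218 > 284 → valid
2 of the 8 triples form a triangle.

2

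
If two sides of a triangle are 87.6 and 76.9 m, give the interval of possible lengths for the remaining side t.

10.7 < t < 164.5 (m)

By the triangle inequality, t must be less than 87.6 + 76.9 = 164.5 and greater than |87.6 − 76.9| = 10.7.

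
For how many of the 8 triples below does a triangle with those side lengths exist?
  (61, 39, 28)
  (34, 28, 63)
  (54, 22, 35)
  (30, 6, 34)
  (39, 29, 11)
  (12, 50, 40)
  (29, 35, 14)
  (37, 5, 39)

(28,39,61): 28+39 > 61 → valid
(28,34,63): 28+34 ≤ 63 → not valid
(22,35,54): 22+35 > 54 → valid
(6,30,34): 6+30 > 34 → valid
(11,29,39): 11+29 > 39 → valid
(12,40,50): 12+40 > 50 → valid
(14,29,35): 14+29 > 35 → valid
(5,37,39): 5+37 > 39 → valid
7 of the 8 triples form a triangle.

7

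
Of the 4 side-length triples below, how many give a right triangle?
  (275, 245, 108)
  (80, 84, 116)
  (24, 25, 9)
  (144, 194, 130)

2

(275,245,108): 108²+245² = 71689 < 75625 = 275² → obtuse
(80,84,116): 80²+84² = 13456 = 116² → right
(24,25,9): 9²+24² = 657 > 625 = 25² → acute
(144,194,130): 130²+144² = 37636 = 194² → right
2 of the 4 are right.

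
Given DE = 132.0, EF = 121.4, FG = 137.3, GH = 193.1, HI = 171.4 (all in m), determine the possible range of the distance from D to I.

0 ≤ DI ≤ 755.2 m

The maximum is all hops collinear in one direction: 132.0 + 121.4 + 137.3 + 193.1 + 171.4 = 755.2.
The longest hop is 193.1; the others sum to 562.1. Since 193.1 ≤ 562.1, the path can fold back on itself completely, so the minimum distance is 0.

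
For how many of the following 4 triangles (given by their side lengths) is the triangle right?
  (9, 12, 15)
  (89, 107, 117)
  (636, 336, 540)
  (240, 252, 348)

3

(9,12,15): 9²+12² = 225 = 15² → right
(89,107,117): 89²+107² = 19370 > 13689 = 117² → acute
(636,336,540): 336²+540² = 404496 = 636² → right
(240,252,348): 240²+252² = 121104 = 348² → right
3 of the 4 are right.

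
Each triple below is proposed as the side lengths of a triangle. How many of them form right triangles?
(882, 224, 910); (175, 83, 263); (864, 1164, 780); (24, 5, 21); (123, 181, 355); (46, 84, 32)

2

(882,224,910): 224²+882² = 828100 = 910² → right
(175,83,263): 83+175 ≤ 263, not a triangle
(864,1164,780): 780²+864² = 1354896 = 1164² → right
(24,5,21): 5²+21² = 466 < 576 = 24² → obtuse
(123,181,355): 123+181 ≤ 355, not a triangle
(46,84,32): 32+46 ≤ 84, not a triangle
2 of the 6 are right.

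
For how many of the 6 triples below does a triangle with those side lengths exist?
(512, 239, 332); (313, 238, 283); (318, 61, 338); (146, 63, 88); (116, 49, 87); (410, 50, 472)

(239,332,512): 239+332 > 512 → valid
(238,283,313): 238+283 > 313 → valid
(61,318,338): 61+318 > 338 → valid
(63,88,146): 63+88 > 146 → valid
(49,87,116): 49+87 > 116 → valid
(50,410,472): 50+410 ≤ 472 → not valid
5 of the 6 triples form a triangle.

5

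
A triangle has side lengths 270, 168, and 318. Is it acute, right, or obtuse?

right

Compare the square of the longest side to the sum of squares of the other two: 168² + 270² = 101124 = 318².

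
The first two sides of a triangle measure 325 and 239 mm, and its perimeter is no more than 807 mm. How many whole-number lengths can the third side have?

157

Triangle inequality: 86 < x < 564. Perimeter ≤ 807 gives x ≤ 807 − 325 − 239 = 243.
So 86 < x ≤ 243; integers 87 through 243: 157 values.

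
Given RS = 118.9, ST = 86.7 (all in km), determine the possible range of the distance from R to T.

32.2 ≤ RT ≤ 205.6 km

By the triangle inequality, |118.9 − 86.7| ≤ RT ≤ 118.9 + 86.7.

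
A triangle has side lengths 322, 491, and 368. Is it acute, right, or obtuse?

Compare the square of the longest side to the sum of squares of the other two: 322² + 368² = 239108 < 241081 = 491².

obtuse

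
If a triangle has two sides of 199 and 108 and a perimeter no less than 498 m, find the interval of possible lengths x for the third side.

Triangle inequality alone gives 91 < x < 307.
The perimeter condition gives x ≥ 498 − 199 − 108 = 191.
Intersecting the two: 191 ≤ x < 307.

191 ≤ x < 307 m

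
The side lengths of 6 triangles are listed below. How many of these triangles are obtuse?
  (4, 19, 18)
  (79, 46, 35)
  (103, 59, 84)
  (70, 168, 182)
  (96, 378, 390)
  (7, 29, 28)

4

(4,19,18): 4²+18² = 340 < 361 = 19² → obtuse
(79,46,35): 35²+46² = 3341 < 6241 = 79² → obtuse
(103,59,84): 59²+84² = 10537 < 10609 = 103² → obtuse
(70,168,182): 70²+168² = 33124 = 182² → right
(96,378,390): 96²+378² = 152100 = 390² → right
(7,29,28): 7²+28² = 833 < 841 = 29² → obtuse
4 of the 6 are obtuse.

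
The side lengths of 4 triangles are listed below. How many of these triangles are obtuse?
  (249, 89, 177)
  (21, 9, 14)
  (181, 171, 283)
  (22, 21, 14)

3

(249,89,177): 89²+177² = 39250 < 62001 = 249² → obtuse
(21,9,14): 9²+14² = 277 < 441 = 21² → obtuse
(181,171,283): 171²+181² = 62002 < 80089 = 283² → obtuse
(22,21,14): 14²+21² = 637 > 484 = 22² → acute
3 of the 4 are obtuse.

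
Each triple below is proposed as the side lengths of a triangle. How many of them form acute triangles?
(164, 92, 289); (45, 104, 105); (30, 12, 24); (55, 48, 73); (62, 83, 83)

(164,92,289): 92+164 ≤ 289, not a triangle
(45,104,105): 45²+104² = 12841 > 11025 = 105² → acute
(30,12,24): 12²+24² = 720 < 900 = 30² → obtuse
(55,48,73): 48²+55² = 5329 = 73² → right
(62,83,83): 62²+83² = 10733 > 6889 = 83² → acute
2 of the 5 are acute.

2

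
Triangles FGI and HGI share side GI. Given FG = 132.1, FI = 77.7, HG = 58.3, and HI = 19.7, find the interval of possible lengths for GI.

54.4 < GI < 78.0

From triangle FGI: |132.1 − 77.7| < GI < 132.1 + 77.7, i.e. 54.4 < GI < 209.8.
From triangle HGI: 38.6 < GI < 78.0.
Both must hold, so GI lies in the intersection.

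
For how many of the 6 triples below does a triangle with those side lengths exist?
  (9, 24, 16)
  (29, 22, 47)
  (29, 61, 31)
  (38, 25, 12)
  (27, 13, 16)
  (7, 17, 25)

(9,16,24): 9+16 > 24 → valid
(22,29,47): 22+29 > 47 → valid
(29,31,61): 29+31 ≤ 61 → not valid
(12,25,38): 12+25 ≤ 38 → not valid
(13,16,27): 13+16 > 27 → valid
(7,17,25): 7+17 ≤ 25 → not valid
3 of the 6 triples form a triangle.

3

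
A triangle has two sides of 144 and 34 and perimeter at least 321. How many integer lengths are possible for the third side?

35

Triangle inequality: 110 < x < 178. Perimeter ≥ 321 gives x ≥ 321 − 144 − 34 = 143.
So 143 ≤ x < 178; integers 143 through 177: 35 values.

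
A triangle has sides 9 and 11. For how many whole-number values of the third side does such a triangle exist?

17

The third side lies in the open interval (2, 20).
Integers from 3 to 19 inclusive: 19 − 3 + 1 = 17.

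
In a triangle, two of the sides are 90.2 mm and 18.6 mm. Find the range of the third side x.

71.6 < x < 108.8 (mm)

By the triangle inequality, x must be less than 90.2 + 18.6 = 108.8 and greater than |90.2 − 18.6| = 71.6.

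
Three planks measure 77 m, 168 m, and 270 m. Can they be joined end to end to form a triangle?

No

The longest side is 270, but the other two sum to only 245.
245 < 270, so the triangle inequality fails.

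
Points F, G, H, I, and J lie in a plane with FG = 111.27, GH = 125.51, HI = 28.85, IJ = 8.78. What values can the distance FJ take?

0 ≤ FJ ≤ 274.41

The maximum is all hops collinear in one direction: 111.27 + 125.51 + 28.85 + 8.78 = 274.41.
The longest hop is 125.51; the others sum to 148.90. Since 125.51 ≤ 148.90, the path can fold back on itself completely, so the minimum distance is 0.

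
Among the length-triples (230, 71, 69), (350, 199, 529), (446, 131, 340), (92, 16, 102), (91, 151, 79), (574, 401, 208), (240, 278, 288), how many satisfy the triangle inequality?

(69,71,230): 69+71 ≤ 230 → not valid
(199,350,529): 199+350 > 529 → valid
(131,340,446): 131+340 > 446 → valid
(16,92,102): 16+92 > 102 → valid
(79,91,151): 79+91 > 151 → valid
(208,401,574): 208+401 > 574 → valid
(240,278,288): 240+278 > 288 → valid
6 of the 7 triples form a triangle.

6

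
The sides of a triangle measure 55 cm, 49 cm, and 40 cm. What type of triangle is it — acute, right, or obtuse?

Compare the square of the longest side to the sum of squares of the other two: 40² + 49² = 4001 > 3025 = 55².

acute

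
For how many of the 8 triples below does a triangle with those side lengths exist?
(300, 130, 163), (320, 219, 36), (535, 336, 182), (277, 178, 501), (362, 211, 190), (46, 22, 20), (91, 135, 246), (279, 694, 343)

1

(130,163,300): 130+163 ≤ 300 → not valid
(36,219,320): 36+219 ≤ 320 → not valid
(182,336,535): 182+336 ≤ 535 → not valid
(178,277,501): 178+277 ≤ 501 → not valid
(190,211,362): 190+211 > 362 → valid
(20,22,46): 20+22 ≤ 46 → not valid
(91,135,246): 91+135 ≤ 246 → not valid
(279,343,694): 279+343 ≤ 694 → not valid
1 of the 8 triples forms a triangle.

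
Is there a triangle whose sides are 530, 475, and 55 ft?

The two shorter sides sum to 530, exactly equal to the longest side 530.
That gives only a degenerate (flat) triangle — the inequality must be strict.

No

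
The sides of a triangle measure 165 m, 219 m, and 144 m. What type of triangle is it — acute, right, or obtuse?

Compare the square of the longest side to the sum of squares of the other two: 144² + 165² = 47961 = 219².

right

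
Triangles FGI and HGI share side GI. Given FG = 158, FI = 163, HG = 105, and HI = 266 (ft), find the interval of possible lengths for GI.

161 < GI < 321

From triangle FGI: |158 − 163| < GI < 158 + 163, i.e. 5 < GI < 321.
From triangle HGI: 161 < GI < 371.
Both must hold, so GI lies in the intersection.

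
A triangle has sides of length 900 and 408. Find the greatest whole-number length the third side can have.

1307

The third side must be strictly less than 900 + 408 = 1308.
The largest integer below 1308 is 1307.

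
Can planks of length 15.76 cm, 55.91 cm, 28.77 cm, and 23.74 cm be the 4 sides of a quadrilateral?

Yes

A quadrilateral exists iff every side is shorter than the sum of the others — equivalently, the longest side is less than the sum of the rest.
Longest side 55.91 < 68.27 (sum of the remaining 3), so yes.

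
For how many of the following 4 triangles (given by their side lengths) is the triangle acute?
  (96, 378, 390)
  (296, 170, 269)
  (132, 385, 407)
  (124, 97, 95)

2

(96,378,390): 96²+378² = 152100 = 390² → right
(296,170,269): 170²+269² = 101261 > 87616 = 296² → acute
(132,385,407): 132²+385² = 165649 = 407² → right
(124,97,95): 95²+97² = 18434 > 15376 = 124² → acute
2 of the 4 are acute.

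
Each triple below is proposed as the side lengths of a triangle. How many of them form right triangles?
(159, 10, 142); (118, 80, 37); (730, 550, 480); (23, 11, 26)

(159,10,142): 10+142 ≤ 159, not a triangle
(118,80,37): 37+80 ≤ 118, not a triangle
(730,550,480): 480²+550² = 532900 = 730² → right
(23,11,26): 11²+23² = 650 < 676 = 26² → obtuse
1 of the 4 is right.

1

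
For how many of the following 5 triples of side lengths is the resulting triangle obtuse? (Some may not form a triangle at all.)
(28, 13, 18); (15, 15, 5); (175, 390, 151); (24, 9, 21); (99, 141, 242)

2

(28,13,18): 13²+18² = 493 < 784 = 28² → obtuse
(15,15,5): 5²+15² = 250 > 225 = 15² → acute
(175,390,151): 151+175 ≤ 390, not a triangle
(24,9,21): 9²+21² = 522 < 576 = 24² → obtuse
(99,141,242): 99+141 ≤ 242, not a triangle
2 of the 5 are obtuse.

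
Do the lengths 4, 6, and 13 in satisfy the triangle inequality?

No

The longest side is 13, but the other two sum to only 10.
10 < 13, so the triangle inequality fails.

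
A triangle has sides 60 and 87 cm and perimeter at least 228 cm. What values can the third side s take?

Triangle inequality alone gives 27 < s < 147.
The perimeter condition gives s ≥ 228 − 60 − 87 = 81.
Intersecting the two: 81 ≤ s < 147.

81 ≤ s < 147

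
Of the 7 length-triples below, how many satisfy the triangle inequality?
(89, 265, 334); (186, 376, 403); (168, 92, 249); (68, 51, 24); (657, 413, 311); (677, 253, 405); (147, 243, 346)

6

(89,265,334): 89+265 > 334 → valid
(186,376,403): 186+376 > 403 → valid
(92,168,249): 92+168 > 249 → valid
(24,51,68): 24+51 > 68 → valid
(311,413,657): 311+413 > 657 → valid
(253,405,677): 253+405 ≤ 677 → not valid
(147,243,346): 147+243 > 346 → valid
6 of the 7 triples form a triangle.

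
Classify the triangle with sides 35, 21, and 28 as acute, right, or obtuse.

Compare the square of the longest side to the sum of squares of the other two: 21² + 28² = 1225 = 35².

right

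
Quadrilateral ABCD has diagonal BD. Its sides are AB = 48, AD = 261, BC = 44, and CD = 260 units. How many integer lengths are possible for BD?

From triangle ABD: 213 < BD < 309.
From triangle CBD: 216 < BD < 304.
Intersection: 216 < BD < 304, so integers 217 through 303: 87 values.

87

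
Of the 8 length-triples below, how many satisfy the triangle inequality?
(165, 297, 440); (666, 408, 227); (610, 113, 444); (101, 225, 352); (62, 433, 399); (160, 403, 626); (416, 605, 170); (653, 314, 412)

(165,297,440): 165+297 > 440 → valid
(227,408,666): 227+408 ≤ 666 → not valid
(113,444,610): 113+444 ≤ 610 → not valid
(101,225,352): 101+225 ≤ 352 → not valid
(62,399,433): 62+399 > 433 → valid
(160,403,626): 160+403 ≤ 626 → not valid
(170,416,605): 170+416 ≤ 605 → not valid
(314,412,653): 314+412 > 653 → valid
3 of the 8 triples form a triangle.

3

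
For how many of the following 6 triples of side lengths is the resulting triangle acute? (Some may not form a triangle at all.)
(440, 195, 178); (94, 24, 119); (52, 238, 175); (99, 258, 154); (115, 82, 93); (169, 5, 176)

(440,195,178): 178+195 ≤ 440, not a triangle
(94,24,119): 24+94 ≤ 119, not a triangle
(52,238,175): 52+175 ≤ 238, not a triangle
(99,258,154): 99+154 ≤ 258, not a triangle
(115,82,93): 82²+93² = 15373 > 13225 = 115² → acute
(169,5,176): 5+169 ≤ 176, not a triangle
1 of the 6 is acute.

1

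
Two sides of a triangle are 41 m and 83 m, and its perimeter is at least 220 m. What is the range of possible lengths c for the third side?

Triangle inequality alone gives 42 < c < 124.
The perimeter condition gives c ≥ 220 − 41 − 83 = 96.
Intersecting the two: 96 ≤ c < 124.

96 ≤ c < 124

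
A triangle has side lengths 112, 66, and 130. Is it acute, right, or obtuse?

right

Compare the square of the longest side to the sum of squares of the other two: 66² + 112² = 16900 = 130².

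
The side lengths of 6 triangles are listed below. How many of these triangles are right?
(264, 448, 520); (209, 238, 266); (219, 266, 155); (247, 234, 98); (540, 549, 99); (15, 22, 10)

2

(264,448,520): 264²+448² = 270400 = 520² → right
(209,238,266): 209²+238² = 100325 > 70756 = 266² → acute
(219,266,155): 155²+219² = 71986 > 70756 = 266² → acute
(247,234,98): 98²+234² = 64360 > 61009 = 247² → acute
(540,549,99): 99²+540² = 301401 = 549² → right
(15,22,10): 10²+15² = 325 < 484 = 22² → obtuse
2 of the 6 are right.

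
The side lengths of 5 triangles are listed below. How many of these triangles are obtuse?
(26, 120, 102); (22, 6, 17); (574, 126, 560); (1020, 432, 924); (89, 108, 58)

3

(26,120,102): 26²+102² = 11080 < 14400 = 120² → obtuse
(22,6,17): 6²+17² = 325 < 484 = 22² → obtuse
(574,126,560): 126²+560² = 329476 = 574² → right
(1020,432,924): 432²+924² = 1040400 = 1020² → right
(89,108,58): 58²+89² = 11285 < 11664 = 108² → obtuse
3 of the 5 are obtuse.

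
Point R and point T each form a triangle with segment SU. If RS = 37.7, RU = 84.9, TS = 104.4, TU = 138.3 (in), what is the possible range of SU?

47.2 < SU < 122.6

From triangle RSU: |37.7 − 84.9| < SU < 37.7 + 84.9, i.e. 47.2 < SU < 122.6.
From triangle TSU: 33.9 < SU < 242.7.
Both must hold, so SU lies in the intersection.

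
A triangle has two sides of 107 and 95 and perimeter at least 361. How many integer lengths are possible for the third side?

43

Triangle inequality: 12 < x < 202. Perimeter ≥ 361 gives x ≥ 361 − 107 − 95 = 159.
So 159 ≤ x < 202; integers 159 through 201: 43 values.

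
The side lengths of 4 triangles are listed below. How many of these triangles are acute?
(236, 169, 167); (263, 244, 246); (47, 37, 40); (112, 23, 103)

3

(236,169,167): 167²+169² = 56450 > 55696 = 236² → acute
(263,244,246): 244²+246² = 120052 > 69169 = 263² → acute
(47,37,40): 37²+40² = 2969 > 2209 = 47² → acute
(112,23,103): 23²+103² = 11138 < 12544 = 112² → obtuse
3 of the 4 are acute.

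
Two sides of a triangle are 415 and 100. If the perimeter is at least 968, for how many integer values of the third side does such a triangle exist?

62

Triangle inequality: 315 < x < 515. Perimeter ≥ 968 gives x ≥ 968 − 415 − 100 = 453.
So 453 ≤ x < 515; integers 453 through 514: 62 values.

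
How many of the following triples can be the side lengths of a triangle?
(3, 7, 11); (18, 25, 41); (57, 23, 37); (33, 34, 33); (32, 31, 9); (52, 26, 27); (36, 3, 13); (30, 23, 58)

5

(3,7,11): 3+7 ≤ 11 → not valid
(18,25,41): 18+25 > 41 → valid
(23,37,57): 23+37 > 57 → valid
(33,33,34): 33+33 > 34 → valid
(9,31,32): 9+31 > 32 → valid
(26,27,52): 26+27 > 52 → valid
(3,13,36): 3+13 ≤ 36 → not valid
(23,30,58): 23+30 ≤ 58 → not valid
5 of the 8 triples form a triangle.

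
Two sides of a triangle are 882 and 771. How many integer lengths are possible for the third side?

The third side lies in the open interval (111, 1653).
Integers from 112 to 1652 inclusive: 1652 − 112 + 1 = 1541.

1541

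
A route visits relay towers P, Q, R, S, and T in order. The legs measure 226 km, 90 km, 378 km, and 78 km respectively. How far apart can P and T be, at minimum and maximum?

The maximum is all hops collinear in one direction: 226 + 90 + 378 + 78 = 772.
The longest hop is 378; the others sum to 394. Since 378 ≤ 394, the path can fold back on itself completely, so the minimum distance is 0.

0 ≤ PT ≤ 772 km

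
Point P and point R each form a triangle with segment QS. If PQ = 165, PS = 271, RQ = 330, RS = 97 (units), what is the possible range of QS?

233 < QS < 427

From triangle PQS: |165 − 271| < QS < 165 + 271, i.e. 106 < QS < 436.
From triangle RQS: 233 < QS < 427.
Both must hold, so QS lies in the intersection.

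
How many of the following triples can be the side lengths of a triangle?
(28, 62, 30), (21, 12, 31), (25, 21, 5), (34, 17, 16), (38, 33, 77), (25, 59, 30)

2

(28,30,62): 28+30 ≤ 62 → not valid
(12,21,31): 12+21 > 31 → valid
(5,21,25): 5+21 > 25 → valid
(16,17,34): 16+17 ≤ 34 → not valid
(33,38,77): 33+38 ≤ 77 → not valid
(25,30,59): 25+30 ≤ 59 → not valid
2 of the 6 triples form a triangle.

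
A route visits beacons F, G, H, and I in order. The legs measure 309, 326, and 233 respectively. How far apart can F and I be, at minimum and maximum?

The maximum is all hops collinear in one direction: 309 + 326 + 233 = 868.
The longest hop is 326; the others sum to 542. Since 326 ≤ 542, the path can fold back on itself completely, so the minimum distance is 0.

0 ≤ FI ≤ 868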